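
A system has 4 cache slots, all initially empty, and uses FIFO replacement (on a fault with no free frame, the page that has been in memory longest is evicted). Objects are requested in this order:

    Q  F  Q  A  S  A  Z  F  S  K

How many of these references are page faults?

6

Q: fault, frames {Q}
F: fault, frames {Q,F}
Q: hit
A: fault, frames {Q,F,A}
S: fault, frames {Q,F,A,S}
A: hit
Z: fault, evict Q, frames {F,A,S,Z}
F: hit
S: hit
K: fault, evict F, frames {A,S,Z,K}
Page faults: 6.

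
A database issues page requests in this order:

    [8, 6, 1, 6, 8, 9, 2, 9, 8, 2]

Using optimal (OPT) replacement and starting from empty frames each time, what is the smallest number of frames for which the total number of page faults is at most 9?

2

f=1: 10 faults
f=2: 7 faults
f=3: 5 faults
f=4: 5 faults
f=5: 5 faults
Smallest f with faults ≤ 9 is 2.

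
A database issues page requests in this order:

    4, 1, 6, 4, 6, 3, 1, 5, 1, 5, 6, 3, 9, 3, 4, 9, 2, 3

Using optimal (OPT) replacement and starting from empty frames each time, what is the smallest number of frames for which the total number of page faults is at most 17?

f=1: 18 faults
f=2: 12 faults
f=3: 9 faults
f=4: 8 faults
f=5: 7 faults
f=6: 7 faults
f=7: 7 faults
Smallest f with faults ≤ 17 is 2.

2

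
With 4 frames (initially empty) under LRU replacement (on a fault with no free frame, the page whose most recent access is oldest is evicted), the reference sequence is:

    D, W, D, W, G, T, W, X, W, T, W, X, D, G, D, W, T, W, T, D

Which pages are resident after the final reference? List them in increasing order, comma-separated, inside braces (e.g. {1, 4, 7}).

{D, G, T, W}

D → miss, frames [D]
W → miss, frames [D, W]
D → hit
W → hit
G → miss, frames [D, W, G]
T → miss, frames [D, W, G, T]
W → hit
X → miss, evict D, frames [G, T, W, X]
W → hit
T → hit
W → hit
X → hit
D → miss, evict G, frames [T, W, X, D]
G → miss, evict T, frames [W, X, D, G]
D → hit
W → hit
T → miss, evict X, frames [G, D, W, T]
W → hit
T → hit
D → hit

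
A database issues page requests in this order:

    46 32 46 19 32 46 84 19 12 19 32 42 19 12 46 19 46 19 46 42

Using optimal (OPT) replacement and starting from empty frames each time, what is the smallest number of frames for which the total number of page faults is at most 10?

f=1: 20 faults
f=2: 11 faults
f=3: 7 faults
f=4: 6 faults
f=5: 6 faults
f=6: 6 faults
Smallest f with faults ≤ 10 is 3.

3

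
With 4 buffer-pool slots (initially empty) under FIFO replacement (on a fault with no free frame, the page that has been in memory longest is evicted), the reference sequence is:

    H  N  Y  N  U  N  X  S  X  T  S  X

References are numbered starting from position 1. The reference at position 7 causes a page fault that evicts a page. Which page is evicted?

H

pos 1: H → fault, frames [H]
pos 2: N → fault, frames [H, N]
pos 3: Y → fault, frames [H, N, Y]
pos 4: N → hit
pos 5: U → fault, frames [H, N, Y, U]
pos 6: N → hit
pos 7: X → fault, evict H, frames [N, Y, U, X]
At position 7, page H is evicted.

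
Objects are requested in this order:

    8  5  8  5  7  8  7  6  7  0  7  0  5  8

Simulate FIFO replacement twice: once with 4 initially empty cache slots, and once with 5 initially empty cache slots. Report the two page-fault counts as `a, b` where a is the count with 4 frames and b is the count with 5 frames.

4 frames: F F . . F . . F . F . . . F → 6 faults.
5 frames: F F . . F . . F . F . . . . → 5 faults.
5 < 6: adding a frame reduced faults, as is typical.

6, 5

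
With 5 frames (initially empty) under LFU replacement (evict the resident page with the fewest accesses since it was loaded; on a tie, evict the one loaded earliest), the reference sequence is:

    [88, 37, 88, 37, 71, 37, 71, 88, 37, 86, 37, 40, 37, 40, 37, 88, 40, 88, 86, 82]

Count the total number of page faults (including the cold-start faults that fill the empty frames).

6

88: fault, frames [88]
37: fault, frames [88, 37]
88: hit
37: hit
71: fault, frames [88, 37, 71]
37: hit
71: hit
88: hit
37: hit
86: fault, frames [88, 37, 71, 86]
37: hit
40: fault, frames [88, 37, 71, 86, 40]
37: hit
40: hit
37: hit
88: hit
40: hit
88: hit
86: hit
82: fault, evict 71, frames [88, 37, 86, 40, 82]
Page faults: 6.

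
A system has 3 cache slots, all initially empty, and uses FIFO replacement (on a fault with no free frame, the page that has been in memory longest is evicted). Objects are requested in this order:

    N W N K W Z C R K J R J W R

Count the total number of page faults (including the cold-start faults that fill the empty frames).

10

N -> fault, frames {N}
W -> fault, frames {N,W}
N -> hit
K -> fault, frames {N,W,K}
W -> hit
Z -> fault, evict N, frames {W,K,Z}
C -> fault, evict W, frames {K,Z,C}
R -> fault, evict K, frames {Z,C,R}
K -> fault, evict Z, frames {C,R,K}
J -> fault, evict C, frames {R,K,J}
R -> hit
J -> hit
W -> fault, evict R, frames {K,J,W}
R -> fault, evict K, frames {J,W,R}
Page faults: 10.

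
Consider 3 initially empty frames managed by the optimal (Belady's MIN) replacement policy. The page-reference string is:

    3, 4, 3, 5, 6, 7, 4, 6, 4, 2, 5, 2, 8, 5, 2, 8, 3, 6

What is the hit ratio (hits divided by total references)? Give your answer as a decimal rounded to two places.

3 -> fault, frames {3}
4 -> fault, frames {3,4}
3 -> hit
5 -> fault, frames {3,4,5}
6 -> fault, evict 3, frames {4,5,6}
7 -> fault, evict 5, frames {4,6,7}
4 -> hit
6 -> hit
4 -> hit
2 -> fault, evict 7, frames {4,6,2}
5 -> fault, evict 4, frames {6,2,5}
2 -> hit
8 -> fault, evict 6, frames {2,5,8}
5 -> hit
2 -> hit
8 -> hit
3 -> fault, evict 8, frames {2,5,3}
6 -> fault, evict 3, frames {2,5,6}
Hits: 8 of 18 references → 8/18 = 0.4444.

0.44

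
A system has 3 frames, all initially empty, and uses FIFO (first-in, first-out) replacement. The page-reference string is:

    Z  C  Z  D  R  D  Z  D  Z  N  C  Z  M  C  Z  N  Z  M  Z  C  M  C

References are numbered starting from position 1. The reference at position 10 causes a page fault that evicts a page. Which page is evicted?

pos 1: Z → fault, frames [Z]
pos 2: C → fault, frames [Z, C]
pos 3: Z → hit
pos 4: D → fault, frames [Z, C, D]
pos 5: R → fault, evict Z, frames [C, D, R]
pos 6: D → hit
pos 7: Z → fault, evict C, frames [D, R, Z]
pos 8: D → hit
pos 9: Z → hit
pos 10: N → fault, evict D, frames [R, Z, N]
At position 10, page D is evicted.

D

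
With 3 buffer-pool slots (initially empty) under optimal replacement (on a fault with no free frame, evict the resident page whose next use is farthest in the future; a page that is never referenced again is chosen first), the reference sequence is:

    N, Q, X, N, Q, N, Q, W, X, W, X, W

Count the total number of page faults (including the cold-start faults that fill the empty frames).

N: fault, frames (N)
Q: fault, frames (N Q)
X: fault, frames (N Q X)
N: hit
Q: hit
N: hit
Q: hit
W: fault, evict Q, frames (N X W)
X: hit
W: hit
X: hit
W: hit
Page faults: 4.

4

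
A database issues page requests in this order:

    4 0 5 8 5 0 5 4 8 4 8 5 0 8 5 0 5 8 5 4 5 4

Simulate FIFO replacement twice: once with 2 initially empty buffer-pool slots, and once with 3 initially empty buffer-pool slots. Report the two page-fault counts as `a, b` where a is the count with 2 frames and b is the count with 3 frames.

16, 9

2 frames: F F F F . F F F F . . F F F F F . F F F . . → 16 faults.
3 frames: F F F F . . . F . . . . F . F . . F . F . . → 9 faults.
9 < 16: adding a frame reduced faults, as is typical.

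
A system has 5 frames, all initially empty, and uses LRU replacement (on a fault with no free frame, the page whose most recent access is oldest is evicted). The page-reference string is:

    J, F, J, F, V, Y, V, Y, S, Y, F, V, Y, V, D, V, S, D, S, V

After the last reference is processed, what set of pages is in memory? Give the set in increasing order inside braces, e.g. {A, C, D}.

J: fault, frames (J)
F: fault, frames (J F)
J: hit
F: hit
V: fault, frames (J F V)
Y: fault, frames (J F V Y)
V: hit
Y: hit
S: fault, frames (J F V Y S)
Y: hit
F: hit
V: hit
Y: hit
V: hit
D: fault, evict J, frames (S F Y V D)
V: hit
S: hit
D: hit
S: hit
V: hit

{D, F, S, V, Y}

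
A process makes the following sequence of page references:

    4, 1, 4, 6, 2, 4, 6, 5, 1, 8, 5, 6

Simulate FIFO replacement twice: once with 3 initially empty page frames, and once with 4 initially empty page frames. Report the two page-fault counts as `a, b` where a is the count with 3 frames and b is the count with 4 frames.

3 frames: F F . F F F . F F F . F → 9 faults.
4 frames: F F . F F . . F . F . . → 6 faults.
6 < 9: adding a frame reduced faults, as is typical.

9, 6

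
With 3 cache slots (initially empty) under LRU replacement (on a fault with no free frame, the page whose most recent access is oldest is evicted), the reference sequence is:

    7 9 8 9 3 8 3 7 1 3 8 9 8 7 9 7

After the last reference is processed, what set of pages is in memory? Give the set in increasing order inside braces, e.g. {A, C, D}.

{7, 8, 9}

7: miss, frames {7}
9: miss, frames {7,9}
8: miss, frames {7,9,8}
9: hit
3: miss, evict 7, frames {8,9,3}
8: hit
3: hit
7: miss, evict 9, frames {8,3,7}
1: miss, evict 8, frames {3,7,1}
3: hit
8: miss, evict 7, frames {1,3,8}
9: miss, evict 1, frames {3,8,9}
8: hit
7: miss, evict 3, frames {9,8,7}
9: hit
7: hit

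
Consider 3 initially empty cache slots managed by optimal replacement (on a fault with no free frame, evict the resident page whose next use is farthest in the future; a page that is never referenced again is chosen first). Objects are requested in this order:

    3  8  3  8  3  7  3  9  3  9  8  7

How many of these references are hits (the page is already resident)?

3 -> miss, frames (3)
8 -> miss, frames (3 8)
3 -> hit
8 -> hit
3 -> hit
7 -> miss, frames (3 8 7)
3 -> hit
9 -> miss, evict 7, frames (3 8 9)
3 -> hit
9 -> hit
8 -> hit
7 -> miss, evict 9, frames (3 8 7)
Hits: 7.

7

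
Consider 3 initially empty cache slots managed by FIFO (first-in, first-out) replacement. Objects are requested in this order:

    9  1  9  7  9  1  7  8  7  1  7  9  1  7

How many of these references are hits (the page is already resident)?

9 -> fault, frames {9}
1 -> fault, frames {9,1}
9 -> hit
7 -> fault, frames {9,1,7}
9 -> hit
1 -> hit
7 -> hit
8 -> fault, evict 9, frames {1,7,8}
7 -> hit
1 -> hit
7 -> hit
9 -> fault, evict 1, frames {7,8,9}
1 -> fault, evict 7, frames {8,9,1}
7 -> fault, evict 8, frames {9,1,7}
Hits: 7.

7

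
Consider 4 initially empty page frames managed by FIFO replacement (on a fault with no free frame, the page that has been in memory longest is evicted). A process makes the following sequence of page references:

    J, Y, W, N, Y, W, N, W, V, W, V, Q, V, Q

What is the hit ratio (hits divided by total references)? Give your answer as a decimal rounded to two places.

J → miss, frames [J]
Y → miss, frames [J, Y]
W → miss, frames [J, Y, W]
N → miss, frames [J, Y, W, N]
Y → hit
W → hit
N → hit
W → hit
V → miss, evict J, frames [Y, W, N, V]
W → hit
V → hit
Q → miss, evict Y, frames [W, N, V, Q]
V → hit
Q → hit
Hits: 8 of 14 references → 8/14 = 0.5714.

0.57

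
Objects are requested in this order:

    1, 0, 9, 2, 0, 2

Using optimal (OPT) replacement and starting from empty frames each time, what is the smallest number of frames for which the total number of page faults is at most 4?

2

f=1: 6 faults
f=2: 4 faults
f=3: 4 faults
f=4: 4 faults
Smallest f with faults ≤ 4 is 2.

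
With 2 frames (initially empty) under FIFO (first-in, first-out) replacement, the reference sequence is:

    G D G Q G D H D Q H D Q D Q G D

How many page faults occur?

9

G -> miss, frames [G]
D -> miss, frames [G, D]
G -> hit
Q -> miss, evict G, frames [D, Q]
G -> miss, evict D, frames [Q, G]
D -> miss, evict Q, frames [G, D]
H -> miss, evict G, frames [D, H]
D -> hit
Q -> miss, evict D, frames [H, Q]
H -> hit
D -> miss, evict H, frames [Q, D]
Q -> hit
D -> hit
Q -> hit
G -> miss, evict Q, frames [D, G]
D -> hit
Page faults: 9.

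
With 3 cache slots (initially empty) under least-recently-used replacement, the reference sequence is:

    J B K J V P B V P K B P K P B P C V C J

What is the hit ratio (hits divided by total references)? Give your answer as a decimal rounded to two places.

J → fault, frames [J]
B → fault, frames [J, B]
K → fault, frames [J, B, K]
J → hit
V → fault, evict B, frames [K, J, V]
P → fault, evict K, frames [J, V, P]
B → fault, evict J, frames [V, P, B]
V → hit
P → hit
K → fault, evict B, frames [V, P, K]
B → fault, evict V, frames [P, K, B]
P → hit
K → hit
P → hit
B → hit
P → hit
C → fault, evict K, frames [B, P, C]
V → fault, evict B, frames [P, C, V]
C → hit
J → fault, evict P, frames [V, C, J]
Hits: 9 of 20 references → 9/20 = 0.4500.

0.45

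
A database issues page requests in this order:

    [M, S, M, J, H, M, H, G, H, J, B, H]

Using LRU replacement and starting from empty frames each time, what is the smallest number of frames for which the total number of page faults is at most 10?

2

f=1: 12 faults
f=2: 9 faults
f=3: 7 faults
f=4: 6 faults
f=5: 6 faults
f=6: 6 faults
Smallest f with faults ≤ 10 is 2.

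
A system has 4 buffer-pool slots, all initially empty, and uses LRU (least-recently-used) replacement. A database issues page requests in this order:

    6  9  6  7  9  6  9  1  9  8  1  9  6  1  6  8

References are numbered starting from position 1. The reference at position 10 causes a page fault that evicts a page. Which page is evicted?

pos 1: 6 -> fault, frames (6)
pos 2: 9 -> fault, frames (6 9)
pos 3: 6 -> hit
pos 4: 7 -> fault, frames (9 6 7)
pos 5: 9 -> hit
pos 6: 6 -> hit
pos 7: 9 -> hit
pos 8: 1 -> fault, frames (7 6 9 1)
pos 9: 9 -> hit
pos 10: 8 -> fault, evict 7, frames (6 1 9 8)
At position 10, page 7 is evicted.

7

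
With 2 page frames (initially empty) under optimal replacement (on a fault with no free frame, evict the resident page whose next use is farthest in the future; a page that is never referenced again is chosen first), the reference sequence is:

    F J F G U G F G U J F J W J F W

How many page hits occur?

F -> fault, frames (F)
J -> fault, frames (F J)
F -> hit
G -> fault, evict J, frames (F G)
U -> fault, evict F, frames (G U)
G -> hit
F -> fault, evict U, frames (G F)
G -> hit
U -> fault, evict G, frames (F U)
J -> fault, evict U, frames (F J)
F -> hit
J -> hit
W -> fault, evict F, frames (J W)
J -> hit
F -> fault, evict J, frames (W F)
W -> hit
Hits: 7.

7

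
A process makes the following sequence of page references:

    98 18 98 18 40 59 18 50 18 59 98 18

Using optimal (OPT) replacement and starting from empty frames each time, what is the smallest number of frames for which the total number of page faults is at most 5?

f=1: 12 faults
f=2: 7 faults
f=3: 6 faults
f=4: 5 faults
f=5: 5 faults
Smallest f with faults ≤ 5 is 4.

4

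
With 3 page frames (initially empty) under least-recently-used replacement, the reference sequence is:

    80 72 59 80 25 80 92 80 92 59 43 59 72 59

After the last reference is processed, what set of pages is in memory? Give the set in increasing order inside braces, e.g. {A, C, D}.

{43, 59, 72}

80: miss, frames [80]
72: miss, frames [80, 72]
59: miss, frames [80, 72, 59]
80: hit
25: miss, evict 72, frames [59, 80, 25]
80: hit
92: miss, evict 59, frames [25, 80, 92]
80: hit
92: hit
59: miss, evict 25, frames [80, 92, 59]
43: miss, evict 80, frames [92, 59, 43]
59: hit
72: miss, evict 92, frames [43, 59, 72]
59: hit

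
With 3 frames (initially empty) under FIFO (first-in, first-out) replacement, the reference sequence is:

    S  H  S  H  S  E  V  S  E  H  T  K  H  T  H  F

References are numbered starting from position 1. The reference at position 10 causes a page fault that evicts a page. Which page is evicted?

E

pos 1: S: miss, frames {S}
pos 2: H: miss, frames {S,H}
pos 3: S: hit
pos 4: H: hit
pos 5: S: hit
pos 6: E: miss, frames {S,H,E}
pos 7: V: miss, evict S, frames {H,E,V}
pos 8: S: miss, evict H, frames {E,V,S}
pos 9: E: hit
pos 10: H: miss, evict E, frames {V,S,H}
At position 10, page E is evicted.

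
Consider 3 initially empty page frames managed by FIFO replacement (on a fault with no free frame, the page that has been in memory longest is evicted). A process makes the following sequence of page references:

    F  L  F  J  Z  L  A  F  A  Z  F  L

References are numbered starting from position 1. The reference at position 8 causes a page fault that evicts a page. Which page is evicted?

J

pos 1: F → miss, frames (F)
pos 2: L → miss, frames (F L)
pos 3: F → hit
pos 4: J → miss, frames (F L J)
pos 5: Z → miss, evict F, frames (L J Z)
pos 6: L → hit
pos 7: A → miss, evict L, frames (J Z A)
pos 8: F → miss, evict J, frames (Z A F)
At position 8, page J is evicted.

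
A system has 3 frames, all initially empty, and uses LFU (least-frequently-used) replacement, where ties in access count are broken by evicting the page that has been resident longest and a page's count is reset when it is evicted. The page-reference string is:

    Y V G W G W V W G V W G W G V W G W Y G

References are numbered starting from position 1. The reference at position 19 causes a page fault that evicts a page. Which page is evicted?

pos 1: Y → fault, frames (Y)
pos 2: V → fault, frames (Y V)
pos 3: G → fault, frames (Y V G)
pos 4: W → fault, evict Y, frames (V G W)
pos 5: G → hit
pos 6: W → hit
pos 7: V → hit
pos 8: W → hit
pos 9: G → hit
pos 10: V → hit
pos 11: W → hit
pos 12: G → hit
pos 13: W → hit
pos 14: G → hit
pos 15: V → hit
pos 16: W → hit
pos 17: G → hit
pos 18: W → hit
pos 19: Y → fault, evict V, frames (G W Y)
At position 19, page V is evicted.

V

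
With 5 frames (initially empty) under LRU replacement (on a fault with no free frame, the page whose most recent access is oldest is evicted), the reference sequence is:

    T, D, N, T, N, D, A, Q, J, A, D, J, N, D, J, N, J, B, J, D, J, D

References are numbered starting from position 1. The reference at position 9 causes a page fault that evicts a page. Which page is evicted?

pos 1: T → fault, frames [T]
pos 2: D → fault, frames [T, D]
pos 3: N → fault, frames [T, D, N]
pos 4: T → hit
pos 5: N → hit
pos 6: D → hit
pos 7: A → fault, frames [T, N, D, A]
pos 8: Q → fault, frames [T, N, D, A, Q]
pos 9: J → fault, evict T, frames [N, D, A, Q, J]
At position 9, page T is evicted.

T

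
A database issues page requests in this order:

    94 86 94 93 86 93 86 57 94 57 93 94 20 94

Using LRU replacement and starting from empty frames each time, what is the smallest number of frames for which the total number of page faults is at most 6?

4

f=1: 14 faults
f=2: 9 faults
f=3: 7 faults
f=4: 5 faults
f=5: 5 faults
Smallest f with faults ≤ 6 is 4.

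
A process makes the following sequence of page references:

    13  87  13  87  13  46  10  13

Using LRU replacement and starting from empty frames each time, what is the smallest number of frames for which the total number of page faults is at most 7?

f=1: 8 faults
f=2: 5 faults
f=3: 4 faults
f=4: 4 faults
Smallest f with faults ≤ 7 is 2.

2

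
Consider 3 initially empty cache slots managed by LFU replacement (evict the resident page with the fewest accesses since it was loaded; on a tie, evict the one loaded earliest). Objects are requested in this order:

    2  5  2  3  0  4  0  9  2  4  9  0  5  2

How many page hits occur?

2 → fault, frames {2}
5 → fault, frames {2,5}
2 → hit
3 → fault, frames {2,5,3}
0 → fault, evict 5, frames {2,3,0}
4 → fault, evict 3, frames {2,0,4}
0 → hit
9 → fault, evict 4, frames {2,0,9}
2 → hit
4 → fault, evict 9, frames {2,0,4}
9 → fault, evict 4, frames {2,0,9}
0 → hit
5 → fault, evict 9, frames {2,0,5}
2 → hit
Hits: 5.

5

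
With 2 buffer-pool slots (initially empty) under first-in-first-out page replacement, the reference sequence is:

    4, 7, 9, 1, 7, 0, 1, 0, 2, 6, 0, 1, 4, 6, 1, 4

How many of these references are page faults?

4 -> miss, frames {4}
7 -> miss, frames {4,7}
9 -> miss, evict 4, frames {7,9}
1 -> miss, evict 7, frames {9,1}
7 -> miss, evict 9, frames {1,7}
0 -> miss, evict 1, frames {7,0}
1 -> miss, evict 7, frames {0,1}
0 -> hit
2 -> miss, evict 0, frames {1,2}
6 -> miss, evict 1, frames {2,6}
0 -> miss, evict 2, frames {6,0}
1 -> miss, evict 6, frames {0,1}
4 -> miss, evict 0, frames {1,4}
6 -> miss, evict 1, frames {4,6}
1 -> miss, evict 4, frames {6,1}
4 -> miss, evict 6, frames {1,4}
Page faults: 15.

15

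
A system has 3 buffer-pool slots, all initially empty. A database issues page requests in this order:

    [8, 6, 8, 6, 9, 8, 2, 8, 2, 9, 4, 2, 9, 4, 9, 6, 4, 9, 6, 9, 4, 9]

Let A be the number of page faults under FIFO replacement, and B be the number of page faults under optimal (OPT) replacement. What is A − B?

Under FIFO: F F . . F . F F . . F . F . . F . . . . . . → 8 faults.
Under OPT: F F . . F . F . . . F . . . . F . . . . . . → 6 faults.
A − B = 8 − 6 = 2.

2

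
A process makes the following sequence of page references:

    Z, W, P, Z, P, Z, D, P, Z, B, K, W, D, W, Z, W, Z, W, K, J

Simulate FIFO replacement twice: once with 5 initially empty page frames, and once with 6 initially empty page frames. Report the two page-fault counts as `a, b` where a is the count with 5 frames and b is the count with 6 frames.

5 frames: F F F . . . F . . F F . . . F F . . . F → 9 faults.
6 frames: F F F . . . F . . F F . . . . . . . . F → 7 faults.
7 < 9: adding a frame reduced faults, as is typical.

9, 7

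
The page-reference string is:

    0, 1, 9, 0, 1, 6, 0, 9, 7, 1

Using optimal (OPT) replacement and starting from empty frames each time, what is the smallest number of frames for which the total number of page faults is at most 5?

f=1: 10 faults
f=2: 8 faults
f=3: 6 faults
f=4: 5 faults
f=5: 5 faults
Smallest f with faults ≤ 5 is 4.

4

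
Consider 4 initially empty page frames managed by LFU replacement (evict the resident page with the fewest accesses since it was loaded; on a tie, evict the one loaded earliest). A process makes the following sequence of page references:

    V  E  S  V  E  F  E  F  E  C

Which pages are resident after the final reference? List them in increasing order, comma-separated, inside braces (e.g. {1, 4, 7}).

V -> fault, frames (V)
E -> fault, frames (V E)
S -> fault, frames (V E S)
V -> hit
E -> hit
F -> fault, frames (V E S F)
E -> hit
F -> hit
E -> hit
C -> fault, evict S, frames (V E F C)

{C, E, F, V}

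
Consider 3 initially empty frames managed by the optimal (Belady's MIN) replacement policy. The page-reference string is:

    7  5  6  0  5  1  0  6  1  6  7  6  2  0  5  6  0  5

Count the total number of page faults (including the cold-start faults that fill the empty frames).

8

7 -> miss, frames {7}
5 -> miss, frames {7,5}
6 -> miss, frames {7,5,6}
0 -> miss, evict 7, frames {5,6,0}
5 -> hit
1 -> miss, evict 5, frames {6,0,1}
0 -> hit
6 -> hit
1 -> hit
6 -> hit
7 -> miss, evict 1, frames {6,0,7}
6 -> hit
2 -> miss, evict 7, frames {6,0,2}
0 -> hit
5 -> miss, evict 2, frames {6,0,5}
6 -> hit
0 -> hit
5 -> hit
Page faults: 8.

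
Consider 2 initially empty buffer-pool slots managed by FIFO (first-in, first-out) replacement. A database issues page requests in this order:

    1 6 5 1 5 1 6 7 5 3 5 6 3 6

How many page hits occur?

1 -> fault, frames [1]
6 -> fault, frames [1, 6]
5 -> fault, evict 1, frames [6, 5]
1 -> fault, evict 6, frames [5, 1]
5 -> hit
1 -> hit
6 -> fault, evict 5, frames [1, 6]
7 -> fault, evict 1, frames [6, 7]
5 -> fault, evict 6, frames [7, 5]
3 -> fault, evict 7, frames [5, 3]
5 -> hit
6 -> fault, evict 5, frames [3, 6]
3 -> hit
6 -> hit
Hits: 5.

5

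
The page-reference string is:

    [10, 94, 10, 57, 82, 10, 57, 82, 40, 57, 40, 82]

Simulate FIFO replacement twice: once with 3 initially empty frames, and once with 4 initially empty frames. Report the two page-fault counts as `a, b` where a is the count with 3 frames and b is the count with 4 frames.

3 frames: F F . F F F . . F F . F → 8 faults.
4 frames: F F . F F . . . F . . . → 5 faults.
5 < 8: adding a frame reduced faults, as is typical.

8, 5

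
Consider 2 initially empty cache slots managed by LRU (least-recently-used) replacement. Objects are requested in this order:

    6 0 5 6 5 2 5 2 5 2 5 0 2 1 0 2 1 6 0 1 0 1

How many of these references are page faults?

14

6: miss, frames (6)
0: miss, frames (6 0)
5: miss, evict 6, frames (0 5)
6: miss, evict 0, frames (5 6)
5: hit
2: miss, evict 6, frames (5 2)
5: hit
2: hit
5: hit
2: hit
5: hit
0: miss, evict 2, frames (5 0)
2: miss, evict 5, frames (0 2)
1: miss, evict 0, frames (2 1)
0: miss, evict 2, frames (1 0)
2: miss, evict 1, frames (0 2)
1: miss, evict 0, frames (2 1)
6: miss, evict 2, frames (1 6)
0: miss, evict 1, frames (6 0)
1: miss, evict 6, frames (0 1)
0: hit
1: hit
Page faults: 14.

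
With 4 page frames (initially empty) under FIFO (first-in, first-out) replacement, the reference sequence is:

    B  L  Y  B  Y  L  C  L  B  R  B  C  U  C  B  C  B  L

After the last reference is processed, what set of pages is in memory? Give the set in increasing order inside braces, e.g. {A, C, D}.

B -> fault, frames [B]
L -> fault, frames [B, L]
Y -> fault, frames [B, L, Y]
B -> hit
Y -> hit
L -> hit
C -> fault, frames [B, L, Y, C]
L -> hit
B -> hit
R -> fault, evict B, frames [L, Y, C, R]
B -> fault, evict L, frames [Y, C, R, B]
C -> hit
U -> fault, evict Y, frames [C, R, B, U]
C -> hit
B -> hit
C -> hit
B -> hit
L -> fault, evict C, frames [R, B, U, L]

{B, L, R, U}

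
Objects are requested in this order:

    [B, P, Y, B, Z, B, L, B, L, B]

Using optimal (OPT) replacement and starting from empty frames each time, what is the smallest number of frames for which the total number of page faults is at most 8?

f=1: 10 faults
f=2: 5 faults
f=3: 5 faults
f=4: 5 faults
f=5: 5 faults
Smallest f with faults ≤ 8 is 2.

2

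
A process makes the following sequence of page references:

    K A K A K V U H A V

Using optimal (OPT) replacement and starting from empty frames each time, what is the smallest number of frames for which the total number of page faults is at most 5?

f=1: 10 faults
f=2: 6 faults
f=3: 5 faults
f=4: 5 faults
f=5: 5 faults
Smallest f with faults ≤ 5 is 3.

3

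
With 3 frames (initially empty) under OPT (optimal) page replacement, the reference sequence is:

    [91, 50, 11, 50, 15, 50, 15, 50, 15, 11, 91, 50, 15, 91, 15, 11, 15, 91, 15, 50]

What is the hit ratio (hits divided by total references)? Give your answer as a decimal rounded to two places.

91 -> fault, frames {91}
50 -> fault, frames {91,50}
11 -> fault, frames {91,50,11}
50 -> hit
15 -> fault, evict 91, frames {50,11,15}
50 -> hit
15 -> hit
50 -> hit
15 -> hit
11 -> hit
91 -> fault, evict 11, frames {50,15,91}
50 -> hit
15 -> hit
91 -> hit
15 -> hit
11 -> fault, evict 50, frames {15,91,11}
15 -> hit
91 -> hit
15 -> hit
50 -> fault, evict 11, frames {15,91,50}
Hits: 13 of 20 references → 13/20 = 0.6500.

0.65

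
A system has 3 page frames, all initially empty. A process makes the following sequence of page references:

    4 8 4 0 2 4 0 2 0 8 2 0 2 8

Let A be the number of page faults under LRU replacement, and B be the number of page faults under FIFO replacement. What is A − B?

Under LRU: F F . F F . . . . F . . . . → 5 faults.
Under FIFO: F F . F F F . . . F . F F . → 8 faults.
A − B = 5 − 8 = -3.

-3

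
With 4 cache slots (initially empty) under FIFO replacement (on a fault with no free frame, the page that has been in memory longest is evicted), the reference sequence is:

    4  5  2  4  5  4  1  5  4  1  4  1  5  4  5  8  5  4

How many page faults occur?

4: fault, frames [4]
5: fault, frames [4, 5]
2: fault, frames [4, 5, 2]
4: hit
5: hit
4: hit
1: fault, frames [4, 5, 2, 1]
5: hit
4: hit
1: hit
4: hit
1: hit
5: hit
4: hit
5: hit
8: fault, evict 4, frames [5, 2, 1, 8]
5: hit
4: fault, evict 5, frames [2, 1, 8, 4]
Page faults: 6.

6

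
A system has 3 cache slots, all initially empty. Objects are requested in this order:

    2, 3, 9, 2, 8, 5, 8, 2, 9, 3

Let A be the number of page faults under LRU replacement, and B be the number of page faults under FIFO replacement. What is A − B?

Under LRU: F F F . F F . . F F → 7 faults.
Under FIFO: F F F . F F . F F F → 8 faults.
A − B = 7 − 8 = -1.

-1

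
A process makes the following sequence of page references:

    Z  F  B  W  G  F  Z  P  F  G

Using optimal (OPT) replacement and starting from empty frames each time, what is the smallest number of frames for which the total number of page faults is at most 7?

3

f=1: 10 faults
f=2: 8 faults
f=3: 6 faults
f=4: 6 faults
f=5: 6 faults
f=6: 6 faults
Smallest f with faults ≤ 7 is 3.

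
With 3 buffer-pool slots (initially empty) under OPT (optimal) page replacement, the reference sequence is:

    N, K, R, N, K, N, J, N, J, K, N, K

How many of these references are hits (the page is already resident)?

N → miss, frames {N}
K → miss, frames {N,K}
R → miss, frames {N,K,R}
N → hit
K → hit
N → hit
J → miss, evict R, frames {N,K,J}
N → hit
J → hit
K → hit
N → hit
K → hit
Hits: 8.

8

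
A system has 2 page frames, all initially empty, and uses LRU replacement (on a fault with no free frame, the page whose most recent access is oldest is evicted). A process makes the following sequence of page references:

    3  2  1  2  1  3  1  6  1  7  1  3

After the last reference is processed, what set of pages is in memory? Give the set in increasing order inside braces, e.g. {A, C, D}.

{1, 3}

3 → miss, frames (3)
2 → miss, frames (3 2)
1 → miss, evict 3, frames (2 1)
2 → hit
1 → hit
3 → miss, evict 2, frames (1 3)
1 → hit
6 → miss, evict 3, frames (1 6)
1 → hit
7 → miss, evict 6, frames (1 7)
1 → hit
3 → miss, evict 7, frames (1 3)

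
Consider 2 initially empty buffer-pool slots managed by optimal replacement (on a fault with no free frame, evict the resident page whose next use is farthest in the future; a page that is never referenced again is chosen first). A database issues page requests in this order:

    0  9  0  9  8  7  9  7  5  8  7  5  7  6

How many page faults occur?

8

0: fault, frames [0]
9: fault, frames [0, 9]
0: hit
9: hit
8: fault, evict 0, frames [9, 8]
7: fault, evict 8, frames [9, 7]
9: hit
7: hit
5: fault, evict 9, frames [7, 5]
8: fault, evict 5, frames [7, 8]
7: hit
5: fault, evict 8, frames [7, 5]
7: hit
6: fault, evict 5, frames [7, 6]
Page faults: 8.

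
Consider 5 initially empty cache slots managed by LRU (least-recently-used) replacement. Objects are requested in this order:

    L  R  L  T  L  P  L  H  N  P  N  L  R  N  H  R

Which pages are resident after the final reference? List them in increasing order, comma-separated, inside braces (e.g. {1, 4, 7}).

{H, L, N, P, R}

L -> miss, frames [L]
R -> miss, frames [L, R]
L -> hit
T -> miss, frames [R, L, T]
L -> hit
P -> miss, frames [R, T, L, P]
L -> hit
H -> miss, frames [R, T, P, L, H]
N -> miss, evict R, frames [T, P, L, H, N]
P -> hit
N -> hit
L -> hit
R -> miss, evict T, frames [H, P, N, L, R]
N -> hit
H -> hit
R -> hit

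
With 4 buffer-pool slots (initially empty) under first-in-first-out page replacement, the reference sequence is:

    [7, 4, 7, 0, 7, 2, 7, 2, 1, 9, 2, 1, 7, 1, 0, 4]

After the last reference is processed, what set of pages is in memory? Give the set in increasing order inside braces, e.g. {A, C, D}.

{0, 4, 7, 9}

7 -> fault, frames (7)
4 -> fault, frames (7 4)
7 -> hit
0 -> fault, frames (7 4 0)
7 -> hit
2 -> fault, frames (7 4 0 2)
7 -> hit
2 -> hit
1 -> fault, evict 7, frames (4 0 2 1)
9 -> fault, evict 4, frames (0 2 1 9)
2 -> hit
1 -> hit
7 -> fault, evict 0, frames (2 1 9 7)
1 -> hit
0 -> fault, evict 2, frames (1 9 7 0)
4 -> fault, evict 1, frames (9 7 0 4)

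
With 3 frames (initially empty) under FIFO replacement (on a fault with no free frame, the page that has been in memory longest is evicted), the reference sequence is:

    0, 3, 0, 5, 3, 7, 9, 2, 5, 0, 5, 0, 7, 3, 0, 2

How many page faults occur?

11

0: fault, frames {0}
3: fault, frames {0,3}
0: hit
5: fault, frames {0,3,5}
3: hit
7: fault, evict 0, frames {3,5,7}
9: fault, evict 3, frames {5,7,9}
2: fault, evict 5, frames {7,9,2}
5: fault, evict 7, frames {9,2,5}
0: fault, evict 9, frames {2,5,0}
5: hit
0: hit
7: fault, evict 2, frames {5,0,7}
3: fault, evict 5, frames {0,7,3}
0: hit
2: fault, evict 0, frames {7,3,2}
Page faults: 11.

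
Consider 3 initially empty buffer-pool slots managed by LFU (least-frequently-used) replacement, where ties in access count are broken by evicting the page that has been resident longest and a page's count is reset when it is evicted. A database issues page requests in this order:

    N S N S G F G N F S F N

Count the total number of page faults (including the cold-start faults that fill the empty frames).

6

N → miss, frames [N]
S → miss, frames [N, S]
N → hit
S → hit
G → miss, frames [N, S, G]
F → miss, evict G, frames [N, S, F]
G → miss, evict F, frames [N, S, G]
N → hit
F → miss, evict G, frames [N, S, F]
S → hit
F → hit
N → hit
Page faults: 6.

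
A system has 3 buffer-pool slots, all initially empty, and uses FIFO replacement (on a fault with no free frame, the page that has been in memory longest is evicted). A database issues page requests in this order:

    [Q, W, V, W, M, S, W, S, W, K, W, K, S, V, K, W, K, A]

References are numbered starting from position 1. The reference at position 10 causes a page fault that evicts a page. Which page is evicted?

pos 1: Q → fault, frames [Q]
pos 2: W → fault, frames [Q, W]
pos 3: V → fault, frames [Q, W, V]
pos 4: W → hit
pos 5: M → fault, evict Q, frames [W, V, M]
pos 6: S → fault, evict W, frames [V, M, S]
pos 7: W → fault, evict V, frames [M, S, W]
pos 8: S → hit
pos 9: W → hit
pos 10: K → fault, evict M, frames [S, W, K]
At position 10, page M is evicted.

M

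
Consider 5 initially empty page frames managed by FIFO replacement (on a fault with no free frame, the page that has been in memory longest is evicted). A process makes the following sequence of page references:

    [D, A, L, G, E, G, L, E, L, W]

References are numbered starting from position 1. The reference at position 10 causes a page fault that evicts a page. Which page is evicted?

D

pos 1: D -> miss, frames [D]
pos 2: A -> miss, frames [D, A]
pos 3: L -> miss, frames [D, A, L]
pos 4: G -> miss, frames [D, A, L, G]
pos 5: E -> miss, frames [D, A, L, G, E]
pos 6: G -> hit
pos 7: L -> hit
pos 8: E -> hit
pos 9: L -> hit
pos 10: W -> miss, evict D, frames [A, L, G, E, W]
At position 10, page D is evicted.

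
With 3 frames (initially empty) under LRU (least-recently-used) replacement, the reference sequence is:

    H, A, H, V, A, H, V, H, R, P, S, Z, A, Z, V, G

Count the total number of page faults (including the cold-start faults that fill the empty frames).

10

H -> miss, frames [H]
A -> miss, frames [H, A]
H -> hit
V -> miss, frames [A, H, V]
A -> hit
H -> hit
V -> hit
H -> hit
R -> miss, evict A, frames [V, H, R]
P -> miss, evict V, frames [H, R, P]
S -> miss, evict H, frames [R, P, S]
Z -> miss, evict R, frames [P, S, Z]
A -> miss, evict P, frames [S, Z, A]
Z -> hit
V -> miss, evict S, frames [A, Z, V]
G -> miss, evict A, frames [Z, V, G]
Page faults: 10.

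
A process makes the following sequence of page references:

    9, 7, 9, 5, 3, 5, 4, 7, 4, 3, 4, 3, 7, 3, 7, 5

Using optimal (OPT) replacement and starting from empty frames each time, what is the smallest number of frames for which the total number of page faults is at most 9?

f=1: 16 faults
f=2: 9 faults
f=3: 6 faults
f=4: 5 faults
f=5: 5 faults
Smallest f with faults ≤ 9 is 2.

2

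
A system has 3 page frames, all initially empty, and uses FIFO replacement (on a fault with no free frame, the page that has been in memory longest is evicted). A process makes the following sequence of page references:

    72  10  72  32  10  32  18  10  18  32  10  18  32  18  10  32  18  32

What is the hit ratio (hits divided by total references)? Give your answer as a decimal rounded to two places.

0.78

72 -> fault, frames (72)
10 -> fault, frames (72 10)
72 -> hit
32 -> fault, frames (72 10 32)
10 -> hit
32 -> hit
18 -> fault, evict 72, frames (10 32 18)
10 -> hit
18 -> hit
32 -> hit
10 -> hit
18 -> hit
32 -> hit
18 -> hit
10 -> hit
32 -> hit
18 -> hit
32 -> hit
Hits: 14 of 18 references → 14/18 = 0.7778.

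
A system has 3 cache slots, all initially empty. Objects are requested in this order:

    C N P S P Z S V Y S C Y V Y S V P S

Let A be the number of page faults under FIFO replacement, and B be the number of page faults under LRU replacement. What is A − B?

Under FIFO: F F F F . F . F F F F . F F F . F . → 13 faults.
Under LRU: F F F F . F . F F . F . F . F . F . → 11 faults.
A − B = 13 − 11 = 2.

2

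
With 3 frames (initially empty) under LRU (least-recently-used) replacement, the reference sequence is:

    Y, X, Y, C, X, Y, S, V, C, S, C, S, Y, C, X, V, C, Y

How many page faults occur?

10

Y -> miss, frames [Y]
X -> miss, frames [Y, X]
Y -> hit
C -> miss, frames [X, Y, C]
X -> hit
Y -> hit
S -> miss, evict C, frames [X, Y, S]
V -> miss, evict X, frames [Y, S, V]
C -> miss, evict Y, frames [S, V, C]
S -> hit
C -> hit
S -> hit
Y -> miss, evict V, frames [C, S, Y]
C -> hit
X -> miss, evict S, frames [Y, C, X]
V -> miss, evict Y, frames [C, X, V]
C -> hit
Y -> miss, evict X, frames [V, C, Y]
Page faults: 10.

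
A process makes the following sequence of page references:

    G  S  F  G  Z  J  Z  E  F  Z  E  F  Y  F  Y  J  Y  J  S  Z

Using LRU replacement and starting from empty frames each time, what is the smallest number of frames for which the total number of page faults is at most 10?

f=1: 20 faults
f=2: 15 faults
f=3: 11 faults
f=4: 11 faults
f=5: 9 faults
f=6: 8 faults
f=7: 7 faults
Smallest f with faults ≤ 10 is 5.

5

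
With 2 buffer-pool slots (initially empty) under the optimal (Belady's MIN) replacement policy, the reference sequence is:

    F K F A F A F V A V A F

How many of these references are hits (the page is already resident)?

F: miss, frames [F]
K: miss, frames [F, K]
F: hit
A: miss, evict K, frames [F, A]
F: hit
A: hit
F: hit
V: miss, evict F, frames [A, V]
A: hit
V: hit
A: hit
F: miss, evict V, frames [A, F]
Hits: 7.

7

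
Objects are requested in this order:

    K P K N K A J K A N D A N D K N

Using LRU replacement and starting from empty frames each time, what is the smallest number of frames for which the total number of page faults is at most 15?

2

f=1: 16 faults
f=2: 14 faults
f=3: 8 faults
f=4: 6 faults
f=5: 6 faults
f=6: 6 faults
Smallest f with faults ≤ 15 is 2.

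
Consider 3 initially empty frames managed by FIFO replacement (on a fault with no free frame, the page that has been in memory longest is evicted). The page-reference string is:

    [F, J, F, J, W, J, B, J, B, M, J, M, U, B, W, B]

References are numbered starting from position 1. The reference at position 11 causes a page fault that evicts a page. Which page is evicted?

pos 1: F -> miss, frames [F]
pos 2: J -> miss, frames [F, J]
pos 3: F -> hit
pos 4: J -> hit
pos 5: W -> miss, frames [F, J, W]
pos 6: J -> hit
pos 7: B -> miss, evict F, frames [J, W, B]
pos 8: J -> hit
pos 9: B -> hit
pos 10: M -> miss, evict J, frames [W, B, M]
pos 11: J -> miss, evict W, frames [B, M, J]
At position 11, page W is evicted.

W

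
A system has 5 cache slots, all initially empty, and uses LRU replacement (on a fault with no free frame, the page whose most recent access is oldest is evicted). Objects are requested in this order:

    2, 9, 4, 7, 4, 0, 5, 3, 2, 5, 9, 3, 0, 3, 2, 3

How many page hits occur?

7

2 → miss, frames [2]
9 → miss, frames [2, 9]
4 → miss, frames [2, 9, 4]
7 → miss, frames [2, 9, 4, 7]
4 → hit
0 → miss, frames [2, 9, 7, 4, 0]
5 → miss, evict 2, frames [9, 7, 4, 0, 5]
3 → miss, evict 9, frames [7, 4, 0, 5, 3]
2 → miss, evict 7, frames [4, 0, 5, 3, 2]
5 → hit
9 → miss, evict 4, frames [0, 3, 2, 5, 9]
3 → hit
0 → hit
3 → hit
2 → hit
3 → hit
Hits: 7.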